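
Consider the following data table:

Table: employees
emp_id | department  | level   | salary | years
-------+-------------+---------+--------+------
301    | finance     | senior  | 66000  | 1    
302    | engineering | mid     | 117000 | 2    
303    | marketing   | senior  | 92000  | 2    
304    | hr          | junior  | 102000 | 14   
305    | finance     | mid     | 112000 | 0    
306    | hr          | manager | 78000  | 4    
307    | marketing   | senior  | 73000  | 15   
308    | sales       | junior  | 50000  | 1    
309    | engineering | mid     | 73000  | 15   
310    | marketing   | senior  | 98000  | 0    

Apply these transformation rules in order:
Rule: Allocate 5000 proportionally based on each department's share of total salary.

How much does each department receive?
engineering: 1103.37, finance: 1033.68, hr: 1045.3, marketing: 1527.29, sales: 290.36

Step 1: Calculate total salary = 861000
Step 2: Calculate each department's proportion:
  engineering: 190000/861000 = 22.07% → 1103.37
  finance: 178000/861000 = 20.67% → 1033.68
  hr: 180000/861000 = 20.91% → 1045.3
  marketing: 263000/861000 = 30.55% → 1527.29
  sales: 50000/861000 = 5.81% → 290.36
Step 3: Verify: sum of allocations ≈ 5000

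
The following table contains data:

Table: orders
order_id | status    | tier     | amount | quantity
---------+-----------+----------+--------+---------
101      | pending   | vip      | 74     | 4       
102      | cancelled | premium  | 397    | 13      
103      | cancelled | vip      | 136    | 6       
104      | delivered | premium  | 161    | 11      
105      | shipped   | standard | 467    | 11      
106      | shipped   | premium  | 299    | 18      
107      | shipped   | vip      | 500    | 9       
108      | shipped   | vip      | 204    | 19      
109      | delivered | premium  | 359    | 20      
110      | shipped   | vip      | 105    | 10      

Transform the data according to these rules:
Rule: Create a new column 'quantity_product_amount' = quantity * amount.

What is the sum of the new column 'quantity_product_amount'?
35169

Step 1: For each record, compute quantity * amount
Example calculations:
  4 * 74 = 296
  13 * 397 = 5161
  6 * 136 = 816
  ...
Step 2: Sum all derived values
Step 3: Total = 35169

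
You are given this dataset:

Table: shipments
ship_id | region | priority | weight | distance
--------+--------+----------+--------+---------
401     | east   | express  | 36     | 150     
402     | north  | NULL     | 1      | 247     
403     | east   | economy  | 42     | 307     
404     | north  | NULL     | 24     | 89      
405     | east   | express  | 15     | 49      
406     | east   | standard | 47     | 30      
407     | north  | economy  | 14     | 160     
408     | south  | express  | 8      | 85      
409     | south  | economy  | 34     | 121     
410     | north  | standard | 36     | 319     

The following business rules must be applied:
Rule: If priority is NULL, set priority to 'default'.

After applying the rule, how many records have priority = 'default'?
2

Step 1: Count records where priority IS NULL
Step 2: Found 2 records with NULL priority
Step 3: These records will have priority set to 'default'
Step 4: Records already having priority = 'default': 0
Step 5: Answer: 2 + 0 = 2 records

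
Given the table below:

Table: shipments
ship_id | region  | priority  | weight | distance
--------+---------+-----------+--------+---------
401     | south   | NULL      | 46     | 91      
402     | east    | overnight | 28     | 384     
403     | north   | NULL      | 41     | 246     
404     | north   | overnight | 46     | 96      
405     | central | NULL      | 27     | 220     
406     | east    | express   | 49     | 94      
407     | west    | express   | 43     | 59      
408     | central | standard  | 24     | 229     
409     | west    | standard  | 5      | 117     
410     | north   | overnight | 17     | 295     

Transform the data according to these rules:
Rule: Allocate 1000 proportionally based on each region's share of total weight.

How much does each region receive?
central: 156.44, east: 236.2, north: 319.02, south: 141.1, west: 147.24

Step 1: Calculate total weight = 326
Step 2: Calculate each region's proportion:
  central: 51/326 = 15.64% → 156.44
  east: 77/326 = 23.62% → 236.2
  north: 104/326 = 31.90% → 319.02
  south: 46/326 = 14.11% → 141.1
  west: 48/326 = 14.72% → 147.24
Step 3: Verify: sum of allocations ≈ 1000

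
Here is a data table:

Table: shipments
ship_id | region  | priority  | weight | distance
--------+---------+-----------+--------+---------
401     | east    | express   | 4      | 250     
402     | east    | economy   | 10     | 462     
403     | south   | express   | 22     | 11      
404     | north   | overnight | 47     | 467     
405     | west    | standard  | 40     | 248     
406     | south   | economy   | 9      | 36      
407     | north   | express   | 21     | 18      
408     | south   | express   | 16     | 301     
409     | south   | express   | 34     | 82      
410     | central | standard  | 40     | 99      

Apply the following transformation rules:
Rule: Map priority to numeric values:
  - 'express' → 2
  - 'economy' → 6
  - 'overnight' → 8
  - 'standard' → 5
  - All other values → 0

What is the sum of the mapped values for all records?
40

Step 1: Apply mapping to each record
Step 2: Count by status:
  'express': 5 records × 2 = 10
  'economy': 2 records × 6 = 12
  'overnight': 1 records × 8 = 8
  'standard': 2 records × 5 = 10
Step 3: Sum all mapped values = 40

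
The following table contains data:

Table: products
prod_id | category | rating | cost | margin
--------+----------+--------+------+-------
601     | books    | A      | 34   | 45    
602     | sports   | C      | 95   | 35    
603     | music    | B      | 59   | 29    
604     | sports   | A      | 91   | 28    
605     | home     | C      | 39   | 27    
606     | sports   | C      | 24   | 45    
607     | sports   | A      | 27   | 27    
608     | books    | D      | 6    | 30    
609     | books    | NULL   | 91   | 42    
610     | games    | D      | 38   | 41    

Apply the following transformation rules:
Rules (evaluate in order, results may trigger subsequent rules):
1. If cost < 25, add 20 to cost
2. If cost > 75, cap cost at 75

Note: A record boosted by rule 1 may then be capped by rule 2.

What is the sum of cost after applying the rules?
492

Step 1: Apply rule 1 to records with cost < 25
  - 2 records get bonus of 20
  - Of these, 0 records then exceed 75 and get capped
Step 2: Apply rule 2 to records with cost > 75
  - 3 records (original) are capped
Step 3: Calculate final sum = 492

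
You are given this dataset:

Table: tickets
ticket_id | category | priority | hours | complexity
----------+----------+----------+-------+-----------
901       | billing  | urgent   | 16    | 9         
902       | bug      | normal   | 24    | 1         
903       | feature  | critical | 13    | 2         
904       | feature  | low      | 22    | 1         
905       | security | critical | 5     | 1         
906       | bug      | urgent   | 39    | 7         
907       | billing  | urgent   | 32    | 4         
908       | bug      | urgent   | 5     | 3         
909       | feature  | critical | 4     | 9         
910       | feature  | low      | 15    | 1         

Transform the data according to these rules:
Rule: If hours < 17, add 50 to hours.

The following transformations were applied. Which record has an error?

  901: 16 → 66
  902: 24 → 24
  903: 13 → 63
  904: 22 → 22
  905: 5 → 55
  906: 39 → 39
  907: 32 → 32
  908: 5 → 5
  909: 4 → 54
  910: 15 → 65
Record 908 has an error. The correct transformed value should be 55, not 5.

Step 1: Check each record against the rule
Step 2: Record 908 has hours = 5
Step 3: Since 5 < 17, the bonus should have been applied
Step 4: Correct value = 55, but claimed value = 5
Conclusion: Record 908 has the error.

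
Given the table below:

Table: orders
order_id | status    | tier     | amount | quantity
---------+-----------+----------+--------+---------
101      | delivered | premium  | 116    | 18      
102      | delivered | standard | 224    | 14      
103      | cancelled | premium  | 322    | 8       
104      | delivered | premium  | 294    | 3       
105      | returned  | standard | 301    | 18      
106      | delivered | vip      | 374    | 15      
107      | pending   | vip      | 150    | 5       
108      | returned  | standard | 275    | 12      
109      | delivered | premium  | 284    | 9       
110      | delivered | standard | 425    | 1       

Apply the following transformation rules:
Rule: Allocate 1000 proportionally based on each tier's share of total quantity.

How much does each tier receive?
premium: 368.93, standard: 436.89, vip: 194.17

Step 1: Calculate total quantity = 103
Step 2: Calculate each tier's proportion:
  premium: 38/103 = 36.89% → 368.93
  standard: 45/103 = 43.69% → 436.89
  vip: 20/103 = 19.42% → 194.17
Step 3: Verify: sum of allocations ≈ 1000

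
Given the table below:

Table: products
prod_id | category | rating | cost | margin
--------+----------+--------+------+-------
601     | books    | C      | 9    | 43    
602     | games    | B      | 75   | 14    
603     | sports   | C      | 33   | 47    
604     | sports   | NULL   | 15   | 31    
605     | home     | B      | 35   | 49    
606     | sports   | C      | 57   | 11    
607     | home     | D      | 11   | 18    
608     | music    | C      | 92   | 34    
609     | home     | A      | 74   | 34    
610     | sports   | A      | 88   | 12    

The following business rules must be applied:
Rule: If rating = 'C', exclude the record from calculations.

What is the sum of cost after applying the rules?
298

Step 1: Identify records where rating = 'C'
Step 2: The excluded records sum to 191
Step 3: Original total cost = 489
Step 4: Remaining total = 489 - 191 = 298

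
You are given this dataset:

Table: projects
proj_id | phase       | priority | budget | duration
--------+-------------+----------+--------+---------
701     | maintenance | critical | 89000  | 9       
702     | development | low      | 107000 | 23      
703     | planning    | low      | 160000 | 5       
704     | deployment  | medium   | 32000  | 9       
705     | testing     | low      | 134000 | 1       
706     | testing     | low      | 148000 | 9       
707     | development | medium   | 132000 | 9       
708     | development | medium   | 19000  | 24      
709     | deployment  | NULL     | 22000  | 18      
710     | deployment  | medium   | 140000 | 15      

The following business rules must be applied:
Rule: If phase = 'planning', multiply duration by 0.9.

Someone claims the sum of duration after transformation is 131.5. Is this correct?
No, the correct result is 121.5.

Step 1: Calculate the correct sum after transformation
Step 2: Apply multiplier 0.9 to records where phase = 'planning'
Step 3: Correct result = 121.5
Step 4: Claimed result = 131.5
Step 5: 121.5 ≠ 131.5
Conclusion: The claimed result is incorrect. The correct answer is 121.5.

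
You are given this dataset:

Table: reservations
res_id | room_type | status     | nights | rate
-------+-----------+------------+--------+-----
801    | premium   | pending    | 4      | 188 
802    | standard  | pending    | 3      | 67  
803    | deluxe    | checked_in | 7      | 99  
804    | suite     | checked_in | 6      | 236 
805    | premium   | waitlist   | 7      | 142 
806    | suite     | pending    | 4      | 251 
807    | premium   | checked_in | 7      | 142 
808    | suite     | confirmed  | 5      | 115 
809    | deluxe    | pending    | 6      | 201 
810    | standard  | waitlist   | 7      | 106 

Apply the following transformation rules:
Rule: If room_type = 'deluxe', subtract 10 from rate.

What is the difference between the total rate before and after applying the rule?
20

Step 1: Original sum of rate = 1547
Step 2: 2 records have room_type = 'deluxe'
Step 3: Each affected record changes by -10
Step 4: Total change = 2 × -10 = -20
Step 5: New sum = 1547 + -20 = 1527
Step 6: Difference = |1527 - 1547| = 20
        (Sum decreased by 20)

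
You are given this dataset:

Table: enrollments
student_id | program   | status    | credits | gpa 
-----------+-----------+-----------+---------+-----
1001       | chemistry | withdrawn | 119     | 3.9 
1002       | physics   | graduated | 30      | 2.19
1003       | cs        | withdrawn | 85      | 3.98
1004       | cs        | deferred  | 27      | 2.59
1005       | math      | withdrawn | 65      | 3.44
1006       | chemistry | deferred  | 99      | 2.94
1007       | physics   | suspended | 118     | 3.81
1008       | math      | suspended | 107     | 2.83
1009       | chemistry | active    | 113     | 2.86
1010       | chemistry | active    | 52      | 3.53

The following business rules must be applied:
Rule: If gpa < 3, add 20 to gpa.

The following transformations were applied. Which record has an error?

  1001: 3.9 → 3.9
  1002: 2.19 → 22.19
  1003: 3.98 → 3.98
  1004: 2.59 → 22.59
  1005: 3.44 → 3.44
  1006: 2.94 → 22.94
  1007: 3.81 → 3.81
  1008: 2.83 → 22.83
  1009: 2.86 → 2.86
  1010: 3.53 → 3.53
Record 1009 has an error. The correct transformed value should be 22.86, not 2.86.

Step 1: Check each record against the rule
Step 2: Record 1009 has gpa = 2.86
Step 3: Since 2.86 < 3, the bonus should have been applied
Step 4: Correct value = 22.86, but claimed value = 2.86
Conclusion: Record 1009 has the error.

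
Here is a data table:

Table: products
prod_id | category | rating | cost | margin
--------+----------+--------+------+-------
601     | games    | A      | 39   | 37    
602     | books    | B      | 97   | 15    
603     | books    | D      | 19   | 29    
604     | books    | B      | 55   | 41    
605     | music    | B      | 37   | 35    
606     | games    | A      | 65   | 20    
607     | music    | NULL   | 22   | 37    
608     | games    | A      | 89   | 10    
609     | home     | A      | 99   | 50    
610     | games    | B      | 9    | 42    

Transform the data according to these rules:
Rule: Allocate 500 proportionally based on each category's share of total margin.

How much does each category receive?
books: 134.49, games: 172.47, home: 79.11, music: 113.92

Step 1: Calculate total margin = 316
Step 2: Calculate each category's proportion:
  books: 85/316 = 26.90% → 134.49
  games: 109/316 = 34.49% → 172.47
  home: 50/316 = 15.82% → 79.11
  music: 72/316 = 22.78% → 113.92
Step 3: Verify: sum of allocations ≈ 500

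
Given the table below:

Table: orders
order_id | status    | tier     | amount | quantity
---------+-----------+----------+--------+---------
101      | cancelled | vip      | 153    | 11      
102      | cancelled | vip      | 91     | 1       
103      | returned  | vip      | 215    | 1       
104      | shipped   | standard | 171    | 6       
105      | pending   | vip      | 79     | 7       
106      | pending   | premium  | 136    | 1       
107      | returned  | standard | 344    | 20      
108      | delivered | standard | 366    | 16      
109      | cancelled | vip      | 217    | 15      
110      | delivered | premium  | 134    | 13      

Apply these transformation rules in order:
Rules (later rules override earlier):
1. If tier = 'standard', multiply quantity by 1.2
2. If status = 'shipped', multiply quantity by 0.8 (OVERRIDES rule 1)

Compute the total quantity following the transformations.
97.0

Step 1: Rule 2 takes priority for records with status = 'shipped'
  - 1 records: 6 × 0.8 = 4.8
Step 2: Rule 1 applies to remaining records with tier = 'standard'
  - 2 records: 36 × 1.2 = 43.2
Step 3: Other records unchanged: 49
Step 4: Final sum = 4.8 + 43.2 + 49 = 97.0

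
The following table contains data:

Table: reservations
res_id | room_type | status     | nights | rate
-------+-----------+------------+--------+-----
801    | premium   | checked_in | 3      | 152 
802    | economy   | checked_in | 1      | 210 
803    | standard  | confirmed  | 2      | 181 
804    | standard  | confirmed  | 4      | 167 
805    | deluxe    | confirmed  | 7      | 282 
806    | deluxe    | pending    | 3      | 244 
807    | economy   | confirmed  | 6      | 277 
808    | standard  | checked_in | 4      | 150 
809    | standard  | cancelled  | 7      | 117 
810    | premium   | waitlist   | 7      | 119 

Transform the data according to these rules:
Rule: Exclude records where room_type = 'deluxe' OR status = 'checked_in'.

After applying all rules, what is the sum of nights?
26

Step 1: Find records where room_type = 'deluxe' OR status = 'checked_in'
Step 2: 5 records match, summing to 18
Step 3: Original sum: 44
Step 4: Remaining sum = 44 - 18 = 26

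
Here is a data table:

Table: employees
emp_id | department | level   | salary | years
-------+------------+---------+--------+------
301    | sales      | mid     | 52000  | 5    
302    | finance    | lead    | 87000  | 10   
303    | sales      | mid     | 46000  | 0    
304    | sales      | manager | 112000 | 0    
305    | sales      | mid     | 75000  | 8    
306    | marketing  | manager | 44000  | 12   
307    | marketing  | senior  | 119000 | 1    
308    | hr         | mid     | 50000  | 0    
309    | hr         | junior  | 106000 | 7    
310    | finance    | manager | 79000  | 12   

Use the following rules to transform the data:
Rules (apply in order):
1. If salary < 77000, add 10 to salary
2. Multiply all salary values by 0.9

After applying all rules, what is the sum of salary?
693045.0

Step 1: Apply Rule 1 - Add 10 to records with salary < 77000
  - 5 records affected: 267000 + (5 × 10) = 267050
  - Unaffected records: 503000
  - Sum after Rule 1: 770050
Step 2: Apply Rule 2 - Multiply all by 0.9
  - 770050 × 0.9 = 693045.0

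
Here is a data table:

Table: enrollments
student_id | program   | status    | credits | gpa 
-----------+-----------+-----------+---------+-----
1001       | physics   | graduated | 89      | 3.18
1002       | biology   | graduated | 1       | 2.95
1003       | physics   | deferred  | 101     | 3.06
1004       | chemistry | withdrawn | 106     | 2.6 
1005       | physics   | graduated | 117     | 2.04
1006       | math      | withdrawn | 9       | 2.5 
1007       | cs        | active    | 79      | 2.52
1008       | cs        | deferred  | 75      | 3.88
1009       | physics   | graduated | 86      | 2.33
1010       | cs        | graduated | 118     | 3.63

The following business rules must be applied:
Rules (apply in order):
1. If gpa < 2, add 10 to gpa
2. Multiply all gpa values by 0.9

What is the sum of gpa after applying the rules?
25.82

Step 1: Apply Rule 1 - Add 10 to records with gpa < 2
  - 0 records affected: 0 + (0 × 10) = 0
  - Unaffected records: 28.69
  - Sum after Rule 1: 28.69
Step 2: Apply Rule 2 - Multiply all by 0.9
  - 28.69 × 0.9 = 25.82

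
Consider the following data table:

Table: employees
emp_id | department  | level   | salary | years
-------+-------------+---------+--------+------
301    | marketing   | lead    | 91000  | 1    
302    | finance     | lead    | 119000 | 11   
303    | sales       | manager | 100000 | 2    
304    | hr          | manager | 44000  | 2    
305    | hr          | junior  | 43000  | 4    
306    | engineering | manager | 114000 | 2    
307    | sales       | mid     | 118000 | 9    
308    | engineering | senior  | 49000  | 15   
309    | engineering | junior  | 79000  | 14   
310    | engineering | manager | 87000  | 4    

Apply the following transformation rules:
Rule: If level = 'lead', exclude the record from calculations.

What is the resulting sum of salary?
634000

Step 1: Identify records where level = 'lead'
Step 2: The excluded records sum to 210000
Step 3: Original total salary = 844000
Step 4: Remaining total = 844000 - 210000 = 634000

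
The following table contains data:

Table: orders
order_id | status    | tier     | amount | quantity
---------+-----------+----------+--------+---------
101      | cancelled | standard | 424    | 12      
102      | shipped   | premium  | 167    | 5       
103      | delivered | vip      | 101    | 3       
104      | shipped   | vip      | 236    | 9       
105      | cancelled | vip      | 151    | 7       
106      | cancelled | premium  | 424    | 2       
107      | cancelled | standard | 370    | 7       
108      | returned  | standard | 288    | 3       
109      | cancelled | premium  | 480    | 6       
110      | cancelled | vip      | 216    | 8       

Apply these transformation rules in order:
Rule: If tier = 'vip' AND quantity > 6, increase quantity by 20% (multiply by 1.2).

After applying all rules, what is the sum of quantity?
66.8

Step 1: Find records where tier = 'vip' AND quantity > 6
Step 2: 3 records match, summing to 24
Step 3: After multiplier: 24 × 1.2 = 28.8
Step 4: Unaffected records sum: 38
Step 5: Final sum = 28.8 + 38 = 66.8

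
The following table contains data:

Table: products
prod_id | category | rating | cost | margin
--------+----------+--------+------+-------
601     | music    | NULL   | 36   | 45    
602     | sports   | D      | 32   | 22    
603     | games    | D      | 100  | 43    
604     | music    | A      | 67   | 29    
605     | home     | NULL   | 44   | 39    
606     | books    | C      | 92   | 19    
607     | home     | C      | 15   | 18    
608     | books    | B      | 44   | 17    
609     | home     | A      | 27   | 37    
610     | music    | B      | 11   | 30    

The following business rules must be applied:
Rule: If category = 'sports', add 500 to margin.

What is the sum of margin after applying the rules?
799

Step 1: Count records where category = 'sports': 1
Step 2: Total bonus added: 1 × 500 = 500
Step 3: Original sum of margin: 299
Step 4: Final sum = 299 + 500 = 799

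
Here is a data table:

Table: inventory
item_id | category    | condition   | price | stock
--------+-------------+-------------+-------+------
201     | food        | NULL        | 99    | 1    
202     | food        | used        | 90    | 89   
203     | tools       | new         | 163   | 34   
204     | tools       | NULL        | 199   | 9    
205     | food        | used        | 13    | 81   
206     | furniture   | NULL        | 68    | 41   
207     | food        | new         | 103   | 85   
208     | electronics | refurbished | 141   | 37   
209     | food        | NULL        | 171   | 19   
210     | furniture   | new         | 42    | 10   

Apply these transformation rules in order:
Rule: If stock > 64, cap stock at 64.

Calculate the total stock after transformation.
343

Step 1: 3 records have stock > 64
Step 2: These records originally summed to 255
Step 3: After capping: 3 × 64 = 192
Step 4: Unaffected records sum: 151
Step 5: Final sum = 192 + 151 = 343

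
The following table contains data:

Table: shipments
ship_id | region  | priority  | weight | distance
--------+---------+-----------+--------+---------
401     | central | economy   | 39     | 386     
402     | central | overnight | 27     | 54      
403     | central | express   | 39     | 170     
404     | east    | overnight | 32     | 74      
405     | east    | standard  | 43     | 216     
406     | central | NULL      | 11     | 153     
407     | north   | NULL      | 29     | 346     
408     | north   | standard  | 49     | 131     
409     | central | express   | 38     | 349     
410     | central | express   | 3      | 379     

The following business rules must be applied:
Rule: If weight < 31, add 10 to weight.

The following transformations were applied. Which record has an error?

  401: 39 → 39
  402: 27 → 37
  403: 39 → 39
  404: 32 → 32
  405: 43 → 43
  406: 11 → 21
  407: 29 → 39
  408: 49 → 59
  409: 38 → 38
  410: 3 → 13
Record 408 has an error. The correct transformed value should be 49, not 59.

Step 1: Check each record against the rule
Step 2: Record 408 has weight = 49
Step 3: Since 49 >= 31, the bonus should not have been applied
Step 4: Correct value = 49, but claimed value = 59
Conclusion: Record 408 has the error.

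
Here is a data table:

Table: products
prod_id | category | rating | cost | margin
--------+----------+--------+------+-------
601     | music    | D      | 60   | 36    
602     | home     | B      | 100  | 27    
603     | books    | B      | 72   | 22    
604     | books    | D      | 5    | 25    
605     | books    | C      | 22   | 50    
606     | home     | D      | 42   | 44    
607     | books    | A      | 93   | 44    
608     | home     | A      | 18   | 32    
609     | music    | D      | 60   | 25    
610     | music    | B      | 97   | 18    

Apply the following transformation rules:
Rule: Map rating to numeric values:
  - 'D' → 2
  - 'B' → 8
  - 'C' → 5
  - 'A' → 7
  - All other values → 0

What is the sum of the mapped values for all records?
51

Step 1: Apply mapping to each record
Step 2: Count by status:
  'D': 4 records × 2 = 8
  'B': 3 records × 8 = 24
  'C': 1 records × 5 = 5
  'A': 2 records × 7 = 14
Step 3: Sum all mapped values = 51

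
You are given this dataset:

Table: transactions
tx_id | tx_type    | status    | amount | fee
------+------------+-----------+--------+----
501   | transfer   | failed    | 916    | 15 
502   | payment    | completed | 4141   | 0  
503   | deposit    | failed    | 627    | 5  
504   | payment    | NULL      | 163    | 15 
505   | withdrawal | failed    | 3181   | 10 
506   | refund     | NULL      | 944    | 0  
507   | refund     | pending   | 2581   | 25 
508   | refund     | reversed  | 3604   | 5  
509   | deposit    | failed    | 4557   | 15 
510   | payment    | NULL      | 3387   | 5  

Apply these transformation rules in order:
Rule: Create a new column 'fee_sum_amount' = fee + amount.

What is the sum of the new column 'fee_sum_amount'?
24196

Step 1: For each record, compute fee + amount
Example calculations:
  15 + 916 = 931
  0 + 4141 = 4141
  5 + 627 = 632
  ...
Step 2: Sum all derived values
Step 3: Total = 24196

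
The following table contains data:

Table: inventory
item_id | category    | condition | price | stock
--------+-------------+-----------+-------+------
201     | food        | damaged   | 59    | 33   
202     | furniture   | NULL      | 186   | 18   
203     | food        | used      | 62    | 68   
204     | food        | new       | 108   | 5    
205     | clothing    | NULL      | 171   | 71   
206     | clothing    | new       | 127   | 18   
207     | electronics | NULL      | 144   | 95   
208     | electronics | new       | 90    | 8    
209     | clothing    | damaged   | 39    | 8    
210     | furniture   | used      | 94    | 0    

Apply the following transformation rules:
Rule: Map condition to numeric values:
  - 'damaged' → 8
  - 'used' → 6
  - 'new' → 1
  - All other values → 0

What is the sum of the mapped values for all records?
31

Step 1: Apply mapping to each record
Step 2: Count by status:
  'damaged': 2 records × 8 = 16
  'used': 2 records × 6 = 12
  'new': 3 records × 1 = 3
Step 3: Sum all mapped values = 31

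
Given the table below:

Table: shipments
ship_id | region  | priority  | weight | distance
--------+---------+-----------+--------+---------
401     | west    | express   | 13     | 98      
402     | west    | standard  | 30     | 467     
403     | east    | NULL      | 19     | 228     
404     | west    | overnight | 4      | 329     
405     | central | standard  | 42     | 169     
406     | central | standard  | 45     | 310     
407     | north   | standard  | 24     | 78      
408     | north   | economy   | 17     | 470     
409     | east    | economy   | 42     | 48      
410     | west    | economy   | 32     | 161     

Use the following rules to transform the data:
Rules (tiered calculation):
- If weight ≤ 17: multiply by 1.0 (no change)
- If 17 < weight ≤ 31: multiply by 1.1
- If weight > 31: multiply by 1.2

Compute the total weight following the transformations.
307.5

Step 1: Tier 1 (weight ≤ 17): 3 records, sum = 34 × 1.0 = 34.0
Step 2: Tier 2 (17 < weight ≤ 31): 3 records, sum = 73 × 1.1 = 80.3
Step 3: Tier 3 (weight > 31): 4 records, sum = 161 × 1.2 = 193.2
Step 4: Final sum = 34.0 + 80.3 + 193.2 = 307.5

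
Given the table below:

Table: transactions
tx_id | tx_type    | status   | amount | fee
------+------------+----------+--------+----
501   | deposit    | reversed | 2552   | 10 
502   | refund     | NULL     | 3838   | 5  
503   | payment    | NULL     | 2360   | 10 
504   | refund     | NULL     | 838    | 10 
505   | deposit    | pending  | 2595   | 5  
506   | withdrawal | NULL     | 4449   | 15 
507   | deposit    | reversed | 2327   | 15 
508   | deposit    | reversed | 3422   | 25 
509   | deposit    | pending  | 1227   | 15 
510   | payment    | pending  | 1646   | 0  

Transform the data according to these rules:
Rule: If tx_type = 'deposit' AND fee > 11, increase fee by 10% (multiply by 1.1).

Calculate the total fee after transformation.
115.5

Step 1: Find records where tx_type = 'deposit' AND fee > 11
Step 2: 3 records match, summing to 55
Step 3: After multiplier: 55 × 1.1 = 60.5
Step 4: Unaffected records sum: 55
Step 5: Final sum = 60.5 + 55 = 115.5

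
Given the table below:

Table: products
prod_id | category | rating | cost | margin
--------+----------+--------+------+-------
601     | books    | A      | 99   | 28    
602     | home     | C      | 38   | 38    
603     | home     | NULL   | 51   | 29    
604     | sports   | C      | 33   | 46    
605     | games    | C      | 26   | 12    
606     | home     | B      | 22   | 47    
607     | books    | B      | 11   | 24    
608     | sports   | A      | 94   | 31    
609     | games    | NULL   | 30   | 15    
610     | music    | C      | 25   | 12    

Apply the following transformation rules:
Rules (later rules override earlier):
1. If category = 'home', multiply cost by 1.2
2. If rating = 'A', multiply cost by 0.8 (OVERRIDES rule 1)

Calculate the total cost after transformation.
412.6

Step 1: Rule 2 takes priority for records with rating = 'A'
  - 2 records: 193 × 0.8 = 154.4
Step 2: Rule 1 applies to remaining records with category = 'home'
  - 3 records: 111 × 1.2 = 133.2
Step 3: Other records unchanged: 125
Step 4: Final sum = 154.4 + 133.2 + 125 = 412.6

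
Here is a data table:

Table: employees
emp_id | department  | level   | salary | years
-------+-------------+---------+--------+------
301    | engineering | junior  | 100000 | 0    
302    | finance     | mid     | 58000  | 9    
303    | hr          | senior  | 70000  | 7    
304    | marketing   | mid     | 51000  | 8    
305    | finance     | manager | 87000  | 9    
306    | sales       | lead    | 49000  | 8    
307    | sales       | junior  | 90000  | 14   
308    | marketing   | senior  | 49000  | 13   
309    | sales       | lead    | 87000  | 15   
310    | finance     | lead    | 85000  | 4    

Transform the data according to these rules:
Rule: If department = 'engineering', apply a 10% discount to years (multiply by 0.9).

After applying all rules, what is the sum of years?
87.0

Step 1: Records with department = 'engineering' have total years = 0
Step 2: Apply multiplier: 0 × 0.9 = 0.0
Step 3: Other records total: 87
Step 4: Final sum = 0.0 + 87 = 87.0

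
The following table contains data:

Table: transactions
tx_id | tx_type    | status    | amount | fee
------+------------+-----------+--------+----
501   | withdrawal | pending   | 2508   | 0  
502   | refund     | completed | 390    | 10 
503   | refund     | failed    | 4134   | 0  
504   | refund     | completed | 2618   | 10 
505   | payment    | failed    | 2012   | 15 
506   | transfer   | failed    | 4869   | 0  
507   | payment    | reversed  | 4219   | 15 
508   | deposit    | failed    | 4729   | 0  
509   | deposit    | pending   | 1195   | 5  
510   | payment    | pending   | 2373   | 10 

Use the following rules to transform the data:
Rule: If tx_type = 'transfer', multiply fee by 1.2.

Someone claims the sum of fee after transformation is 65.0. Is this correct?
Yes, the result is correct.

Step 1: Calculate the correct sum after transformation
Step 2: Apply multiplier 1.2 to records where tx_type = 'transfer'
Step 3: Correct result = 65.0
Step 4: Claimed result = 65.0
Step 5: 65.0 = 65.0 ✓
Conclusion: The claimed result is correct.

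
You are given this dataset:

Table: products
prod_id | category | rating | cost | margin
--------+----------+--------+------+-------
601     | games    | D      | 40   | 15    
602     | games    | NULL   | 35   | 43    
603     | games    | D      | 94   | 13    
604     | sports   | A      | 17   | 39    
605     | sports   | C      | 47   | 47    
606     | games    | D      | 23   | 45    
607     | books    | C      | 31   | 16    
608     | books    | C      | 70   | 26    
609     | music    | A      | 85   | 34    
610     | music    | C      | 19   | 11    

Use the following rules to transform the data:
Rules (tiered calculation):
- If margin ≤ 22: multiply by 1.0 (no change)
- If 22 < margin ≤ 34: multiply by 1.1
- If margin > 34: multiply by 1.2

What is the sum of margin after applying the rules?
329.8

Step 1: Tier 1 (margin ≤ 22): 4 records, sum = 55 × 1.0 = 55.0
Step 2: Tier 2 (22 < margin ≤ 34): 2 records, sum = 60 × 1.1 = 66.0
Step 3: Tier 3 (margin > 34): 4 records, sum = 174 × 1.2 = 208.8
Step 4: Final sum = 55.0 + 66.0 + 208.8 = 329.8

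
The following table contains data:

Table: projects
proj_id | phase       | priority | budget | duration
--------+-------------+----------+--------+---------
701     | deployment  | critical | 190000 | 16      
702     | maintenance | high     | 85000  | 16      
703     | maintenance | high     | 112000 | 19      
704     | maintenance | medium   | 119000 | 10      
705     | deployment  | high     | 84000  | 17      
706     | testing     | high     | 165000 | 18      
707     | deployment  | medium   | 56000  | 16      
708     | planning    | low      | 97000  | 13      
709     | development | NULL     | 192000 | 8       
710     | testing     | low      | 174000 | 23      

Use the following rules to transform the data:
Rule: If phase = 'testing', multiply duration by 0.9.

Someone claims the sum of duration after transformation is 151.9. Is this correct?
Yes, the result is correct.

Step 1: Calculate the correct sum after transformation
Step 2: Apply multiplier 0.9 to records where phase = 'testing'
Step 3: Correct result = 151.9
Step 4: Claimed result = 151.9
Step 5: 151.9 = 151.9 ✓
Conclusion: The claimed result is correct.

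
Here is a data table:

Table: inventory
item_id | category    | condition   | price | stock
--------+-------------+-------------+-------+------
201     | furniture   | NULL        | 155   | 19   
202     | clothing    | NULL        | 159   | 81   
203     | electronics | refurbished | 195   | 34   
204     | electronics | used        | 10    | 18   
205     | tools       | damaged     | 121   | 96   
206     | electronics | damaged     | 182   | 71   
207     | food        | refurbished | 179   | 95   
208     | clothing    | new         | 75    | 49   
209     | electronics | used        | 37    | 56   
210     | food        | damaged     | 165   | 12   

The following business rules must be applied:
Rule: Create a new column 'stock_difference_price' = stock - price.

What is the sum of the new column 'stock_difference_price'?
-747

Step 1: For each record, compute stock - price
Example calculations:
  19 - 155 = -136
  81 - 159 = -78
  34 - 195 = -161
  ...
Step 2: Sum all derived values
Step 3: Total = -747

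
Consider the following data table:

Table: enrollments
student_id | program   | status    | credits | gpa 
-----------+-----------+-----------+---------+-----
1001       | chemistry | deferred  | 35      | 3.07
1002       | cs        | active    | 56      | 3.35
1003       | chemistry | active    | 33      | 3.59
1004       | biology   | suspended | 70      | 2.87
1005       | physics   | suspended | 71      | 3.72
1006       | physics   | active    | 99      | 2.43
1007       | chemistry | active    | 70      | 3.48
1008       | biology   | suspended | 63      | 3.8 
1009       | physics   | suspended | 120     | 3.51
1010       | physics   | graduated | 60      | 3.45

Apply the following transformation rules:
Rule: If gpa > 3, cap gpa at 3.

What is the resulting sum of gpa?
29.3

Step 1: 8 records have gpa > 3
Step 2: These records originally summed to 27.97
Step 3: After capping: 8 × 3 = 24
Step 4: Unaffected records sum: 5.3
Step 5: Final sum = 24 + 5.3 = 29.3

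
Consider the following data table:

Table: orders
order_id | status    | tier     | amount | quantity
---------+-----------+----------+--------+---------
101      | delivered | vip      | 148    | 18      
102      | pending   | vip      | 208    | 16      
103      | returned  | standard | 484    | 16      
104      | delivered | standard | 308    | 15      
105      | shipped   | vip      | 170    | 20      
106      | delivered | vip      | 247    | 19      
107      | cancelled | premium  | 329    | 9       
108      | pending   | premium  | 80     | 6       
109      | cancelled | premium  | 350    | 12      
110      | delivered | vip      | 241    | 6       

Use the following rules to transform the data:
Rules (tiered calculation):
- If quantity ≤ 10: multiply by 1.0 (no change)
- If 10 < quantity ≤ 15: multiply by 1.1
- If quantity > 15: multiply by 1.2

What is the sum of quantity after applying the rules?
157.5

Step 1: Tier 1 (quantity ≤ 10): 3 records, sum = 21 × 1.0 = 21.0
Step 2: Tier 2 (10 < quantity ≤ 15): 2 records, sum = 27 × 1.1 = 29.7
Step 3: Tier 3 (quantity > 15): 5 records, sum = 89 × 1.2 = 106.8
Step 4: Final sum = 21.0 + 29.7 + 106.8 = 157.5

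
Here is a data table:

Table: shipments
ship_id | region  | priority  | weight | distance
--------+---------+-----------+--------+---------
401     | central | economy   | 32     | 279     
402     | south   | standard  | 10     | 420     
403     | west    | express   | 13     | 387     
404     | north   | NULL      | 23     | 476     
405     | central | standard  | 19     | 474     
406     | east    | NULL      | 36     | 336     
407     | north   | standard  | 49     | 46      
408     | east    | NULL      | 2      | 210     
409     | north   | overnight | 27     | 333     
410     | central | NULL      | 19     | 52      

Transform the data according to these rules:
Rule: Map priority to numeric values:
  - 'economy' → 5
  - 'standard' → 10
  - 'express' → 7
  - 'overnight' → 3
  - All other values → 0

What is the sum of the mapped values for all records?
45

Step 1: Apply mapping to each record
Step 2: Count by status:
  'economy': 1 records × 5 = 5
  'standard': 3 records × 10 = 30
  'express': 1 records × 7 = 7
  'overnight': 1 records × 3 = 3
Step 3: Sum all mapped values = 45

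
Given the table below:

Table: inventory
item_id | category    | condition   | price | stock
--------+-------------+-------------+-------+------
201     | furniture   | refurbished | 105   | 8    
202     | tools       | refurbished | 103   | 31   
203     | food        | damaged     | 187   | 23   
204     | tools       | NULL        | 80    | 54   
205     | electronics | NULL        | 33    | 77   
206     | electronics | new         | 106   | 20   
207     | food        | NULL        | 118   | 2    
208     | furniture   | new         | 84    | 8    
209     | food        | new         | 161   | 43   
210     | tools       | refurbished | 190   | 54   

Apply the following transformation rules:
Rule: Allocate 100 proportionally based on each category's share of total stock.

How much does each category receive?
electronics: 30.31, food: 21.25, furniture: 5.0, tools: 43.44

Step 1: Calculate total stock = 320
Step 2: Calculate each category's proportion:
  electronics: 97/320 = 30.31% → 30.31
  food: 68/320 = 21.25% → 21.25
  furniture: 16/320 = 5.00% → 5.0
  tools: 139/320 = 43.44% → 43.44
Step 3: Verify: sum of allocations ≈ 100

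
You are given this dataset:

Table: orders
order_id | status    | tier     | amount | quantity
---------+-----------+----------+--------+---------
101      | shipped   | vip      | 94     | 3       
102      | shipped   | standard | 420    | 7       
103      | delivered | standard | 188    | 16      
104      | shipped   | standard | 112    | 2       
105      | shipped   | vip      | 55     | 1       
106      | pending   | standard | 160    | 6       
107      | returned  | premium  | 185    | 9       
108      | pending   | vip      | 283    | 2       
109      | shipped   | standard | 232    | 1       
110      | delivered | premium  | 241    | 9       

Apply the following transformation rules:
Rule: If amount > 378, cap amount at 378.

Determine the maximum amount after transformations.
378

Step 1: Original maximum amount = 420
Step 2: Apply cap at 378
Step 3: 1 records had amount > 378 and were capped
Step 4: Maximum after transformation = 378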